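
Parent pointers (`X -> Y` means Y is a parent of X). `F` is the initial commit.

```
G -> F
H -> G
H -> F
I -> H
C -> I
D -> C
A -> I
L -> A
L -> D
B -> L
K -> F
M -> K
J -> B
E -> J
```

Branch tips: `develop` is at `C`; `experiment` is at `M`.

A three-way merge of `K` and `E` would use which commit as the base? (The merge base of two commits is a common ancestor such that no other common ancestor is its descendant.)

F

Ancestors of K: {F, K}.
Ancestors of E: {A, B, C, D, E, F, G, H, I, J, L}.
Common ancestors: {F}.
The only common ancestor is F, so it is the merge base.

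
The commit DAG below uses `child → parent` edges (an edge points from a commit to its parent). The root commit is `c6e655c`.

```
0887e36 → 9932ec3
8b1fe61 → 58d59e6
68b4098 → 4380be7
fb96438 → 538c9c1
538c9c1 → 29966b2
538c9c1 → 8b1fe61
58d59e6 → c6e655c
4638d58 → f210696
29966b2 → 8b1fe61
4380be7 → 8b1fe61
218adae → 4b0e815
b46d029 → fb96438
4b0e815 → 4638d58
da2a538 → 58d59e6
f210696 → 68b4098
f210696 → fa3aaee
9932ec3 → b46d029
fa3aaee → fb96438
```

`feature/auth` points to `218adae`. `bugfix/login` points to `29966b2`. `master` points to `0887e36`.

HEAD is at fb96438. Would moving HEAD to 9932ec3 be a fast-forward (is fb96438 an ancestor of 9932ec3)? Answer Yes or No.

Yes

A fast-forward from fb96438 to 9932ec3 is possible iff fb96438 is an ancestor of 9932ec3.
Ancestors of 9932ec3: {29966b2, 538c9c1, 58d59e6, 8b1fe61, 9932ec3, b46d029, c6e655c, fb96438}.
fb96438 is among them, so fast-forward is possible.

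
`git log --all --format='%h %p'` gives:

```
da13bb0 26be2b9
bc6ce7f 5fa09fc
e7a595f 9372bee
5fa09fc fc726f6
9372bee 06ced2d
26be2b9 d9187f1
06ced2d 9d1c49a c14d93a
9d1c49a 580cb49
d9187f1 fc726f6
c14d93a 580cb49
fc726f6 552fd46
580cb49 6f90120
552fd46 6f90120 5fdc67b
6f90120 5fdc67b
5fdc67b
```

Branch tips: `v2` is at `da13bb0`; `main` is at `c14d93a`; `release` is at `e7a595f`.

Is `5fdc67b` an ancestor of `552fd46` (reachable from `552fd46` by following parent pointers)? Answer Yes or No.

Yes

Ancestors of 552fd46 (commits reachable by following parents): {552fd46, 5fdc67b, 6f90120}.
5fdc67b is in that set, so it is an ancestor of 552fd46.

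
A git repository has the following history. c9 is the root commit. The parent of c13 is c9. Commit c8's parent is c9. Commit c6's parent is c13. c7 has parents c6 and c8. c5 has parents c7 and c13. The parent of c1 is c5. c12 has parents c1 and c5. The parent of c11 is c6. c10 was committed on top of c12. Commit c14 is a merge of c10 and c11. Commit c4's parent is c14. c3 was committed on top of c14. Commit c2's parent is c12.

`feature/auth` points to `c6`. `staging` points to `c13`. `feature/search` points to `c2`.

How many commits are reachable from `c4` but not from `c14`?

1

Reachable from c4: {c1, c10, c11, c12, c13, c14, c4, c5, c6, c7, c8, c9}.
Reachable from c14: {c1, c10, c11, c12, c13, c14, c5, c6, c7, c8, c9}.
In c4's history but not c14's: {c4} — 1 commit.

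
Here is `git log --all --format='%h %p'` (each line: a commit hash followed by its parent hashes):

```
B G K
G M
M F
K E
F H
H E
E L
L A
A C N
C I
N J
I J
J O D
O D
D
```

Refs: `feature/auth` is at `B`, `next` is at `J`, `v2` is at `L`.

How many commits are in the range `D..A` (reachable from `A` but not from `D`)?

6

Reachable from A: {A, C, D, I, J, N, O}.
Reachable from D: {D}.
In A's history but not D's: {A, C, I, J, N, O} — 6 commits.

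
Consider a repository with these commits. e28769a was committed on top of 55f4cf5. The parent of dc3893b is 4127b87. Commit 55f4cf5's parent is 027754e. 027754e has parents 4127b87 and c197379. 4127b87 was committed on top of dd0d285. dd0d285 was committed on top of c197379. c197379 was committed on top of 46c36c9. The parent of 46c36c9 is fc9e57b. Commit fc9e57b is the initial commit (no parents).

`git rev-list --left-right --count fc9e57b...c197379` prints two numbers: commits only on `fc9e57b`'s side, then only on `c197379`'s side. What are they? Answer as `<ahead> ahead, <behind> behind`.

0 ahead, 2 behind

Reachable from fc9e57b: {fc9e57b}.
Reachable from c197379: {46c36c9, c197379, fc9e57b}.
Only in fc9e57b's history (ahead): {} — 0.
Only in c197379's history (behind): {46c36c9, c197379} — 2.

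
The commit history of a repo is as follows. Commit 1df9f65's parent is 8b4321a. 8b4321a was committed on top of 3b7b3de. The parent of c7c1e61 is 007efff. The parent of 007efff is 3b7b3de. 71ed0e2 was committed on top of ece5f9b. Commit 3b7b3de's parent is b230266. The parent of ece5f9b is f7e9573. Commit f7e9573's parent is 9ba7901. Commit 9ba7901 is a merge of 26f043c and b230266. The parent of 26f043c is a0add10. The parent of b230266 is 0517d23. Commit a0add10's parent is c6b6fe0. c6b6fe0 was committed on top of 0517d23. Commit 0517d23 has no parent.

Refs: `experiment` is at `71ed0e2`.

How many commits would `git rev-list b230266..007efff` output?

2

Reachable from 007efff: {007efff, 0517d23, 3b7b3de, b230266}.
Reachable from b230266: {0517d23, b230266}.
In 007efff's history but not b230266's: {007efff, 3b7b3de} — 2 commits.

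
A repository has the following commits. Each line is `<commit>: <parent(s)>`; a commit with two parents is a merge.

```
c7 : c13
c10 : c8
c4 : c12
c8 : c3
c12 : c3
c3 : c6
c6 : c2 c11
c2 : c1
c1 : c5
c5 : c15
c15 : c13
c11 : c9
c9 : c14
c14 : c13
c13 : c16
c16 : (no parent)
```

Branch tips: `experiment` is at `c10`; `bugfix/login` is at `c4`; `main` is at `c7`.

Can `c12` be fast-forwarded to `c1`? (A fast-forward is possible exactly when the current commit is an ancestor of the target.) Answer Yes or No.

No

A fast-forward from c12 to c1 is possible iff c12 is an ancestor of c1.
Ancestors of c1: {c1, c13, c15, c16, c5}.
c12 is not among them, so fast-forward is not possible.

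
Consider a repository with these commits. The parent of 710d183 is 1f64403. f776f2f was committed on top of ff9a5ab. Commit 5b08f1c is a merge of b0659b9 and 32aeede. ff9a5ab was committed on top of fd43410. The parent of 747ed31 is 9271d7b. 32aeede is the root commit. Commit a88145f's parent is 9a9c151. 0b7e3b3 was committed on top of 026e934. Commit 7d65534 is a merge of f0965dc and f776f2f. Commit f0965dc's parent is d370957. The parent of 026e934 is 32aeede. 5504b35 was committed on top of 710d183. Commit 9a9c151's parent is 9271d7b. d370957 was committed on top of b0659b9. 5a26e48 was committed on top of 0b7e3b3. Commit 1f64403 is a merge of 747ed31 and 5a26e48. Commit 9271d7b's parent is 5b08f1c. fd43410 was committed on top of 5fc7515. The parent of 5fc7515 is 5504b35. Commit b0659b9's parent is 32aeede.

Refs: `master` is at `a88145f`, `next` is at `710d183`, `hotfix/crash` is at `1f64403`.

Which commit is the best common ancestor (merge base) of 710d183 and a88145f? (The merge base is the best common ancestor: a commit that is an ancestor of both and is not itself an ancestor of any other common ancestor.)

Ancestors of 710d183: {026e934, 0b7e3b3, 1f64403, 32aeede, 5a26e48, 5b08f1c, 710d183, 747ed31, 9271d7b, b0659b9}.
Ancestors of a88145f: {32aeede, 5b08f1c, 9271d7b, 9a9c151, a88145f, b0659b9}.
Common ancestors: {32aeede, 5b08f1c, 9271d7b, b0659b9}.
Among these, 9271d7b is not an ancestor of any other common ancestor — it is the merge base.

9271d7b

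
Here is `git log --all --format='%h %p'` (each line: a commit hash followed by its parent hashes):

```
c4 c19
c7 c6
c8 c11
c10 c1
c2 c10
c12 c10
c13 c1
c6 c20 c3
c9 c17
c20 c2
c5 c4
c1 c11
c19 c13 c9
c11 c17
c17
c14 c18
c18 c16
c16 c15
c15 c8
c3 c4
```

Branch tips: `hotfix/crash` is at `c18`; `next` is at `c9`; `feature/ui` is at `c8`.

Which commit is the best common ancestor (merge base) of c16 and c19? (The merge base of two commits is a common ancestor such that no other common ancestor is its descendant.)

Ancestors of c16: {c11, c15, c16, c17, c8}.
Ancestors of c19: {c1, c11, c13, c17, c19, c9}.
Common ancestors: {c11, c17}.
Among these, c11 is not an ancestor of any other common ancestor — it is the merge base.

c11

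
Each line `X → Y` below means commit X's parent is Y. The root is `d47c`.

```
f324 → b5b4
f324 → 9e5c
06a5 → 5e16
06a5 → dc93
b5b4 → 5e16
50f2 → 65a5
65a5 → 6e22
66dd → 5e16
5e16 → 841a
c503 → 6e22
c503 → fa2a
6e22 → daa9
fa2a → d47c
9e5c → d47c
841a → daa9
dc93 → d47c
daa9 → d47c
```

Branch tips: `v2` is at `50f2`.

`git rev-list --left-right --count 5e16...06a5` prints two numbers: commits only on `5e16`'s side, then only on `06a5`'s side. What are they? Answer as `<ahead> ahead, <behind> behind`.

0 ahead, 2 behind

Reachable from 5e16: {5e16, 841a, d47c, daa9}.
Reachable from 06a5: {06a5, 5e16, 841a, d47c, daa9, dc93}.
Only in 5e16's history (ahead): {} — 0.
Only in 06a5's history (behind): {06a5, dc93} — 2.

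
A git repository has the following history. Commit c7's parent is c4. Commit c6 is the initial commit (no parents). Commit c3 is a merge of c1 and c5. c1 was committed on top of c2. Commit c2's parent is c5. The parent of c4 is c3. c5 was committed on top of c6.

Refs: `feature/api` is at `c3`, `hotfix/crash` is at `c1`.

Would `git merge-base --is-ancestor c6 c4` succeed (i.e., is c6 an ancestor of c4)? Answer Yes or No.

Yes

Ancestors of c4 (commits reachable by following parents): {c1, c2, c3, c4, c5, c6}.
c6 is in that set, so it is an ancestor of c4.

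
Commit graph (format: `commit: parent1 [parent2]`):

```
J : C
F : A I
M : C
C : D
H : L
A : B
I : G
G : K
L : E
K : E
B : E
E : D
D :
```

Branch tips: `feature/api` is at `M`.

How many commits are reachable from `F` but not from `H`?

Reachable from F: {A, B, D, E, F, G, I, K}.
Reachable from H: {D, E, H, L}.
In F's history but not H's: {A, B, F, G, I, K} — 6 commits.

6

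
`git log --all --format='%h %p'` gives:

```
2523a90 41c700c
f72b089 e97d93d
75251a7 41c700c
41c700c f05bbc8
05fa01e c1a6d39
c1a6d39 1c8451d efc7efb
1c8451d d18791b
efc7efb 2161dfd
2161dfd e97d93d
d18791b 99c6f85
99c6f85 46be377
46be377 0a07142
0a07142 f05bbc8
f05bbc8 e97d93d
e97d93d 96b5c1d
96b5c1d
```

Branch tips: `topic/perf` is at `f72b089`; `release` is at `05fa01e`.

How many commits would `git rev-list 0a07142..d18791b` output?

3

Reachable from d18791b: {0a07142, 46be377, 96b5c1d, 99c6f85, d18791b, e97d93d, f05bbc8}.
Reachable from 0a07142: {0a07142, 96b5c1d, e97d93d, f05bbc8}.
In d18791b's history but not 0a07142's: {46be377, 99c6f85, d18791b} — 3 commits.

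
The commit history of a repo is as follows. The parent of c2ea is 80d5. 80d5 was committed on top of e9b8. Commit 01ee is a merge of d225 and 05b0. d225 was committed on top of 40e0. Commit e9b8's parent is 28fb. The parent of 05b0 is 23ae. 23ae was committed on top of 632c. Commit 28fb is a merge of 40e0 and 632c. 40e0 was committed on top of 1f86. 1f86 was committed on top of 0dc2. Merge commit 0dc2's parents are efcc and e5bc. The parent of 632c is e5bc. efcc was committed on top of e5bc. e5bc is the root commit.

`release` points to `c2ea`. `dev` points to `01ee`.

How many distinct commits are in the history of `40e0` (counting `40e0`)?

5

Walking parent pointers from 40e0: reachable set = {0dc2, 1f86, 40e0, e5bc, efcc}.
That is 5 commits.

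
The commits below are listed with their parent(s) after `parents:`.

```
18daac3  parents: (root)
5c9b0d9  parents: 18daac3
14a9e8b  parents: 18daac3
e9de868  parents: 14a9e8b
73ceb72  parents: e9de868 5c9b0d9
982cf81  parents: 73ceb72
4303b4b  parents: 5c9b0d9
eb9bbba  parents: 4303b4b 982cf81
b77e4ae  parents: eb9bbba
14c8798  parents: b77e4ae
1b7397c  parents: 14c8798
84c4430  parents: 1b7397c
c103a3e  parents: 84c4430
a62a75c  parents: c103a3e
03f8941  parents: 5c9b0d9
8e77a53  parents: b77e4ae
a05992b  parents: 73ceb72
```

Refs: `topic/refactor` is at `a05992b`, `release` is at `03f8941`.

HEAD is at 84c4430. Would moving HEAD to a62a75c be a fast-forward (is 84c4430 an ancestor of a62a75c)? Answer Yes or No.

A fast-forward from 84c4430 to a62a75c is possible iff 84c4430 is an ancestor of a62a75c.
Ancestors of a62a75c: {14a9e8b, 14c8798, 18daac3, 1b7397c, 4303b4b, 5c9b0d9, 73ceb72, 84c4430, 982cf81, a62a75c, b77e4ae, c103a3e, e9de868, eb9bbba}.
84c4430 is among them, so fast-forward is possible.

Yes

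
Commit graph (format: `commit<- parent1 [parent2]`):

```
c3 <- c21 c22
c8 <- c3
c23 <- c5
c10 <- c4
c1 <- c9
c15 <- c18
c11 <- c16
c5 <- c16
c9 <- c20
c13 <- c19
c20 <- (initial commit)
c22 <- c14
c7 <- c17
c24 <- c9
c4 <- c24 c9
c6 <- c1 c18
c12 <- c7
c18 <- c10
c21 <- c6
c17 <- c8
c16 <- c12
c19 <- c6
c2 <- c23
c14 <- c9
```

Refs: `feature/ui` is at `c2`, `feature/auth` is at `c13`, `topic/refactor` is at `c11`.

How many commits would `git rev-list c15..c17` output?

8

Reachable from c17: {c1, c10, c14, c17, c18, c20, c21, c22, c24, c3, c4, c6, c8, c9}.
Reachable from c15: {c10, c15, c18, c20, c24, c4, c9}.
In c17's history but not c15's: {c1, c14, c17, c21, c22, c3, c6, c8} — 8 commits.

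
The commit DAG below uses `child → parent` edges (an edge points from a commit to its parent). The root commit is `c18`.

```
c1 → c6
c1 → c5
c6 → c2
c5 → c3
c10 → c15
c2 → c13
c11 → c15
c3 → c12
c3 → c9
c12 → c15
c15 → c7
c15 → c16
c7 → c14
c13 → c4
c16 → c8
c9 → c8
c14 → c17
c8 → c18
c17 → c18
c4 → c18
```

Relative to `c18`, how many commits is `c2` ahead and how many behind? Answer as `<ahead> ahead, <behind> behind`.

3 ahead, 0 behind

Reachable from c2: {c13, c18, c2, c4}.
Reachable from c18: {c18}.
Only in c2's history (ahead): {c13, c2, c4} — 3.
Only in c18's history (behind): {} — 0.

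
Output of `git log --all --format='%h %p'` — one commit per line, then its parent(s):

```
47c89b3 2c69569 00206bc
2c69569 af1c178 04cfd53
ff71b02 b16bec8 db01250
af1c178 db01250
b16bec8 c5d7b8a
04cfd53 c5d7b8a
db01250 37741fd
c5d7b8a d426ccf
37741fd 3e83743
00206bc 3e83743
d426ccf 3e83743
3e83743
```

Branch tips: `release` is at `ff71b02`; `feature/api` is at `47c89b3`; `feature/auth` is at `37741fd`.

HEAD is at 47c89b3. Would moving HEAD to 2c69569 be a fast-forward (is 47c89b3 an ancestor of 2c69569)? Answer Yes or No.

No

A fast-forward from 47c89b3 to 2c69569 is possible iff 47c89b3 is an ancestor of 2c69569.
Ancestors of 2c69569: {04cfd53, 2c69569, 37741fd, 3e83743, af1c178, c5d7b8a, d426ccf, db01250}.
47c89b3 is not among them, so fast-forward is not possible.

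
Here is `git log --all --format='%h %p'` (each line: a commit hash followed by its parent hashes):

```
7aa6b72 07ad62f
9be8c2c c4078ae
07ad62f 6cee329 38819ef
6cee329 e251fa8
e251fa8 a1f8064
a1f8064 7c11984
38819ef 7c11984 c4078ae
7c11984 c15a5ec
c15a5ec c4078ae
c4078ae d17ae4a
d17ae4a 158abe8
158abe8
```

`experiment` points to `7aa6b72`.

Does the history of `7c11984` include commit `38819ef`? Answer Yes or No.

Ancestors of 7c11984: {158abe8, 7c11984, c15a5ec, c4078ae, d17ae4a}.
38819ef is not in that set, so it is not an ancestor of 7c11984.

No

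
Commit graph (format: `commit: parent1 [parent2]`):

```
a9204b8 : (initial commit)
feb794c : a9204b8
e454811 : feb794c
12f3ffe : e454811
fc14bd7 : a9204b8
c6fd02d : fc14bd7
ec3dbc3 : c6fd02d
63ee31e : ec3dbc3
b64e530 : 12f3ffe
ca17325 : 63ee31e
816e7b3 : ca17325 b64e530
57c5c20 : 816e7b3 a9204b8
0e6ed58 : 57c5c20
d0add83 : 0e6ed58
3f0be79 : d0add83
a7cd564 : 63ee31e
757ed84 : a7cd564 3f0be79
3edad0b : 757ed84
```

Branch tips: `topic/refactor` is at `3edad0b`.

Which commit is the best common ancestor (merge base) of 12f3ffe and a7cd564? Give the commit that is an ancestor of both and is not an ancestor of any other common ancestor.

a9204b8

Ancestors of 12f3ffe: {12f3ffe, a9204b8, e454811, feb794c}.
Ancestors of a7cd564: {63ee31e, a7cd564, a9204b8, c6fd02d, ec3dbc3, fc14bd7}.
Common ancestors: {a9204b8}.
The only common ancestor is a9204b8, so it is the merge base.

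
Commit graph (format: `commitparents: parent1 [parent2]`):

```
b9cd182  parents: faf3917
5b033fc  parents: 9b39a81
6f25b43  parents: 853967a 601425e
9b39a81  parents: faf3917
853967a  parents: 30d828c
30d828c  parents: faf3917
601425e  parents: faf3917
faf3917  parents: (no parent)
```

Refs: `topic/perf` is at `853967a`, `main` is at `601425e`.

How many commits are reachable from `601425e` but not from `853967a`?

Reachable from 601425e: {601425e, faf3917}.
Reachable from 853967a: {30d828c, 853967a, faf3917}.
In 601425e's history but not 853967a's: {601425e} — 1 commit.

1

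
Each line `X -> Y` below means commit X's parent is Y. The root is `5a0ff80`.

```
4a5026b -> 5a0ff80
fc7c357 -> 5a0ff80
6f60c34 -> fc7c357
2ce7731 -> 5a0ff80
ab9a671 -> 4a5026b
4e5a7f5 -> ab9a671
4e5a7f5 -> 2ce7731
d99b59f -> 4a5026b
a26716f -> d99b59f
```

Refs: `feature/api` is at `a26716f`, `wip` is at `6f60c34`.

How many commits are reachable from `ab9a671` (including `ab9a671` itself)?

3

Walking parent pointers from ab9a671: reachable set = {4a5026b, 5a0ff80, ab9a671}.
That is 3 commits.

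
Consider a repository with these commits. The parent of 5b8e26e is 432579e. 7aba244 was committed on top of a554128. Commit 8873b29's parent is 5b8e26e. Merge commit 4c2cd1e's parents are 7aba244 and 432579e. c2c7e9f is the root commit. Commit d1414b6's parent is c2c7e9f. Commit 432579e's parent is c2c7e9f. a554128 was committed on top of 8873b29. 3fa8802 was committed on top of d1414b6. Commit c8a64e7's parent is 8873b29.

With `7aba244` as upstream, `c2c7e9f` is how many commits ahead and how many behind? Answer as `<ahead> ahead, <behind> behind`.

0 ahead, 5 behind

Reachable from c2c7e9f: {c2c7e9f}.
Reachable from 7aba244: {432579e, 5b8e26e, 7aba244, 8873b29, a554128, c2c7e9f}.
Only in c2c7e9f's history (ahead): {} — 0.
Only in 7aba244's history (behind): {432579e, 5b8e26e, 7aba244, 8873b29, a554128} — 5.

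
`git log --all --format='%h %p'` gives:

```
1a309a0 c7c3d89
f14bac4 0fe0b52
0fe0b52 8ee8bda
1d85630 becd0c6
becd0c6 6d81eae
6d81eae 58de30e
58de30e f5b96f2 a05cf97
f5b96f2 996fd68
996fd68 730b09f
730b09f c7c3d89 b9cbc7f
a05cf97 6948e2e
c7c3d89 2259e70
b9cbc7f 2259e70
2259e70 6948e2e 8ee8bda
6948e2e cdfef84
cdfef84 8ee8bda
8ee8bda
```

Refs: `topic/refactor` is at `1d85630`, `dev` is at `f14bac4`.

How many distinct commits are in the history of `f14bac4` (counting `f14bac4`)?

Walking parent pointers from f14bac4: reachable set = {0fe0b52, 8ee8bda, f14bac4}.
That is 3 commits.

3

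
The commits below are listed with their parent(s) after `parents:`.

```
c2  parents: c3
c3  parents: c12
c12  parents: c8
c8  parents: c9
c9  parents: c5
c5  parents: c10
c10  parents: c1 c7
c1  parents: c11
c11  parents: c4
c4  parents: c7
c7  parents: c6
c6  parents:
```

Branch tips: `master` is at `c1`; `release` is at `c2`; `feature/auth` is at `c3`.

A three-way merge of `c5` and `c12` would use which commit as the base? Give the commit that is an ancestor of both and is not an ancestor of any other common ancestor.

Ancestors of c5: {c1, c10, c11, c4, c5, c6, c7}.
Ancestors of c12: {c1, c10, c11, c12, c4, c5, c6, c7, c8, c9}.
Common ancestors: {c1, c10, c11, c4, c5, c6, c7}.
Among these, c5 is not an ancestor of any other common ancestor — it is the merge base.

c5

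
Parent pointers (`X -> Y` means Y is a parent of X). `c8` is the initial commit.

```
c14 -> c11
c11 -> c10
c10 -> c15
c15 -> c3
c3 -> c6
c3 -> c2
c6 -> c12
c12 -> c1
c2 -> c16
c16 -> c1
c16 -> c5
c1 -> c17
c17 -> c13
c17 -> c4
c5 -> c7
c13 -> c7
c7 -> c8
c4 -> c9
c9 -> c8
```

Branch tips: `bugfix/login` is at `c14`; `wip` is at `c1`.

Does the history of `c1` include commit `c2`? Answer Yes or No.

No

Ancestors of c1: {c1, c13, c17, c4, c7, c8, c9}.
c2 is not in that set, so it is not an ancestor of c1.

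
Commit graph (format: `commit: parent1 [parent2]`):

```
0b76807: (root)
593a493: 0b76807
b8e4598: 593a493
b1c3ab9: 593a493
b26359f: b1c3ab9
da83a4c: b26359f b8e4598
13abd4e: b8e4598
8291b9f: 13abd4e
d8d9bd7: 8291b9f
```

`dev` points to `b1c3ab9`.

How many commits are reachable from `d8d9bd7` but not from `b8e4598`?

Reachable from d8d9bd7: {0b76807, 13abd4e, 593a493, 8291b9f, b8e4598, d8d9bd7}.
Reachable from b8e4598: {0b76807, 593a493, b8e4598}.
In d8d9bd7's history but not b8e4598's: {13abd4e, 8291b9f, d8d9bd7} — 3 commits.

3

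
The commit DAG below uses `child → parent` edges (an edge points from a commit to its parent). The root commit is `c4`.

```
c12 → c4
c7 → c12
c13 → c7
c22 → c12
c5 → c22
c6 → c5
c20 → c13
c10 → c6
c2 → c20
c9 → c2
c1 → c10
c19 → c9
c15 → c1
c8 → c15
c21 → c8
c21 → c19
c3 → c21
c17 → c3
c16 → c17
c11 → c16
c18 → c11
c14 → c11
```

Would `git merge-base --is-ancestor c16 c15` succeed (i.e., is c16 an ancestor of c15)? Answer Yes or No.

Ancestors of c15: {c1, c10, c12, c15, c22, c4, c5, c6}.
c16 is not in that set, so it is not an ancestor of c15.

No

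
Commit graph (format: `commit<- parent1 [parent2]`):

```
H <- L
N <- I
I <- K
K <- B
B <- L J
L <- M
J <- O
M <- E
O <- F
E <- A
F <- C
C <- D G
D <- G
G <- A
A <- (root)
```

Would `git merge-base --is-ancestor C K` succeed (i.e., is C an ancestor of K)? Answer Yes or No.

Ancestors of K (commits reachable by following parents): {A, B, C, D, E, F, G, J, K, L, M, O}.
C is in that set, so it is an ancestor of K.

Yes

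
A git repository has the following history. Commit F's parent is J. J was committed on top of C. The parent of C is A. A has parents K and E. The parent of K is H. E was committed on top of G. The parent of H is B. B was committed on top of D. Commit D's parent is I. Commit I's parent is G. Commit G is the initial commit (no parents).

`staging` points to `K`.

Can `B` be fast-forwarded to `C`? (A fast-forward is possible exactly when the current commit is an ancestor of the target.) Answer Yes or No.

A fast-forward from B to C is possible iff B is an ancestor of C.
Ancestors of C: {A, B, C, D, E, G, H, I, K}.
B is among them, so fast-forward is possible.

Yes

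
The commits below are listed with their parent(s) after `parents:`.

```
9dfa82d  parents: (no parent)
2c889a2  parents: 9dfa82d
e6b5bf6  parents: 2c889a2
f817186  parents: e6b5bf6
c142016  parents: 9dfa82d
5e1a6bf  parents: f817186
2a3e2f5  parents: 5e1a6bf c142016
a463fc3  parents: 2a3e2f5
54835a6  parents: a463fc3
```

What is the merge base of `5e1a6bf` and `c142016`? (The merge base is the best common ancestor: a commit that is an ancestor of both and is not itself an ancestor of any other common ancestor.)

Ancestors of 5e1a6bf: {2c889a2, 5e1a6bf, 9dfa82d, e6b5bf6, f817186}.
Ancestors of c142016: {9dfa82d, c142016}.
Common ancestors: {9dfa82d}.
The only common ancestor is 9dfa82d, so it is the merge base.

9dfa82d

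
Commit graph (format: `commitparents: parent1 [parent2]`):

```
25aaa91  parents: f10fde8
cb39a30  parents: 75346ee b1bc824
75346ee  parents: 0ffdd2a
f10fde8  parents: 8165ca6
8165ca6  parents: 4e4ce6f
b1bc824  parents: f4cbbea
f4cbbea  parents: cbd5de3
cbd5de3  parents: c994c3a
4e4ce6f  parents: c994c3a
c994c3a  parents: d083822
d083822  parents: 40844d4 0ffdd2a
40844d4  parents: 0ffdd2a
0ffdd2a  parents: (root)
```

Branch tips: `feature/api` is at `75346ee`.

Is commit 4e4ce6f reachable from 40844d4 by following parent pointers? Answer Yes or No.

No

Ancestors of 40844d4: {0ffdd2a, 40844d4}.
4e4ce6f is not in that set, so it is not an ancestor of 40844d4.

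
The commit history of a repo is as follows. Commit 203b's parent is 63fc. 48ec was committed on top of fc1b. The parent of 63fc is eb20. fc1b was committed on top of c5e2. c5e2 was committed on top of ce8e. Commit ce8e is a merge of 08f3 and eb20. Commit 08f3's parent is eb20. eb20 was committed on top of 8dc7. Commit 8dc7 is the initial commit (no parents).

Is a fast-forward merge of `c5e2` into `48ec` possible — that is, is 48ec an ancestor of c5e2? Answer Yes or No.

No

A fast-forward from 48ec to c5e2 is possible iff 48ec is an ancestor of c5e2.
Ancestors of c5e2: {08f3, 8dc7, c5e2, ce8e, eb20}.
48ec is not among them, so fast-forward is not possible.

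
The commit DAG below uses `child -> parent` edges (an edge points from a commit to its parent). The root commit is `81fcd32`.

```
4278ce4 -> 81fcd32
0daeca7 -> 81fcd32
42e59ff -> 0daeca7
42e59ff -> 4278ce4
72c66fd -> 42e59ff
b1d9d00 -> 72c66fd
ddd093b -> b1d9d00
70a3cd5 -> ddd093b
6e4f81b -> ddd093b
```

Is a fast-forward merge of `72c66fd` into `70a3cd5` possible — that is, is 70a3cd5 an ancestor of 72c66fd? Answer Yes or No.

No

A fast-forward from 70a3cd5 to 72c66fd is possible iff 70a3cd5 is an ancestor of 72c66fd.
Ancestors of 72c66fd: {0daeca7, 4278ce4, 42e59ff, 72c66fd, 81fcd32}.
70a3cd5 is not among them, so fast-forward is not possible.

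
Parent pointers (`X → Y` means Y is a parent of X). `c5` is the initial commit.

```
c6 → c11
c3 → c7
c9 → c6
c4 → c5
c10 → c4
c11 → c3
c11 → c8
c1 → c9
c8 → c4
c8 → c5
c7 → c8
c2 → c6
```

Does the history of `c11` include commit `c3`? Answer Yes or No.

Yes

Ancestors of c11 (commits reachable by following parents): {c11, c3, c4, c5, c7, c8}.
c3 is in that set, so it is an ancestor of c11.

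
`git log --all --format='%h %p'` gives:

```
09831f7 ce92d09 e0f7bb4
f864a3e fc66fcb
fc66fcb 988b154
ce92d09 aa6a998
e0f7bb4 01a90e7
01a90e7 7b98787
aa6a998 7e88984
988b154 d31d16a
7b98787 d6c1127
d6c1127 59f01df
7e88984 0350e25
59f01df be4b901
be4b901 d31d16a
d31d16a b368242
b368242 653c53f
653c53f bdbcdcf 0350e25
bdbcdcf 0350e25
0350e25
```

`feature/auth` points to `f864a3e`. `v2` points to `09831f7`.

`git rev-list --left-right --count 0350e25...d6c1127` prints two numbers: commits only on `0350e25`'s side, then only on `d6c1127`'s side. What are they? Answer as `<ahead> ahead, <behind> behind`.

0 ahead, 7 behind

Reachable from 0350e25: {0350e25}.
Reachable from d6c1127: {0350e25, 59f01df, 653c53f, b368242, bdbcdcf, be4b901, d31d16a, d6c1127}.
Only in 0350e25's history (ahead): {} — 0.
Only in d6c1127's history (behind): {59f01df, 653c53f, b368242, bdbcdcf, be4b901, d31d16a, d6c1127} — 7.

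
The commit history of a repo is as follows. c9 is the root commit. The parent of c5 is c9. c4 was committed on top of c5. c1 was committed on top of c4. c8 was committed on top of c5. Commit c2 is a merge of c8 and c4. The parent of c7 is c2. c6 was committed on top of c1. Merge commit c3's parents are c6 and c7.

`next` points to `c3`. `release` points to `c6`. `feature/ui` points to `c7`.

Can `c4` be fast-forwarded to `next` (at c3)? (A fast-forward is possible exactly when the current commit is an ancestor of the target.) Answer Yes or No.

A fast-forward from c4 to c3 is possible iff c4 is an ancestor of c3.
Ancestors of c3: {c1, c2, c3, c4, c5, c6, c7, c8, c9}.
c4 is among them, so fast-forward is possible.

Yes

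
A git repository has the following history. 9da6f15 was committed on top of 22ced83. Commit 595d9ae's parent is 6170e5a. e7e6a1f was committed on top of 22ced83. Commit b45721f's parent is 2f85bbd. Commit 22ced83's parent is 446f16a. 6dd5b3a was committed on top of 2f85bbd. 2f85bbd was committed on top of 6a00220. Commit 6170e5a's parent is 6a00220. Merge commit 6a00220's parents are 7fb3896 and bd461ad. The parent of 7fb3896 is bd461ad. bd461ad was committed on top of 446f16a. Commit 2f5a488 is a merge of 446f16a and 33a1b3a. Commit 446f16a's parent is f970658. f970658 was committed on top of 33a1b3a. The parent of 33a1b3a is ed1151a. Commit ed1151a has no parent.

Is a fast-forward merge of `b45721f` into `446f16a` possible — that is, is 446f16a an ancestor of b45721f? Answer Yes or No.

Yes

A fast-forward from 446f16a to b45721f is possible iff 446f16a is an ancestor of b45721f.
Ancestors of b45721f: {2f85bbd, 33a1b3a, 446f16a, 6a00220, 7fb3896, b45721f, bd461ad, ed1151a, f970658}.
446f16a is among them, so fast-forward is possible.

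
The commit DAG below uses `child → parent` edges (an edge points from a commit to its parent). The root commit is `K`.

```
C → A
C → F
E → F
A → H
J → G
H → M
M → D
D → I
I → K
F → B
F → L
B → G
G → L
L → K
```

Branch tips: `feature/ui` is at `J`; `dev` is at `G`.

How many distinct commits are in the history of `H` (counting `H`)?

Walking parent pointers from H: reachable set = {D, H, I, K, M}.
That is 5 commits.

5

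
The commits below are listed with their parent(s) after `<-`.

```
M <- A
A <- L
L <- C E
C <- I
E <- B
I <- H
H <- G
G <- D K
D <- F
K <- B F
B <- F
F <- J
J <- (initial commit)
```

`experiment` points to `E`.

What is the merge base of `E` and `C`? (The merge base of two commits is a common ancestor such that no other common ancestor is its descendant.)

Ancestors of E: {B, E, F, J}.
Ancestors of C: {B, C, D, F, G, H, I, J, K}.
Common ancestors: {B, F, J}.
Among these, B is not an ancestor of any other common ancestor — it is the merge base.

B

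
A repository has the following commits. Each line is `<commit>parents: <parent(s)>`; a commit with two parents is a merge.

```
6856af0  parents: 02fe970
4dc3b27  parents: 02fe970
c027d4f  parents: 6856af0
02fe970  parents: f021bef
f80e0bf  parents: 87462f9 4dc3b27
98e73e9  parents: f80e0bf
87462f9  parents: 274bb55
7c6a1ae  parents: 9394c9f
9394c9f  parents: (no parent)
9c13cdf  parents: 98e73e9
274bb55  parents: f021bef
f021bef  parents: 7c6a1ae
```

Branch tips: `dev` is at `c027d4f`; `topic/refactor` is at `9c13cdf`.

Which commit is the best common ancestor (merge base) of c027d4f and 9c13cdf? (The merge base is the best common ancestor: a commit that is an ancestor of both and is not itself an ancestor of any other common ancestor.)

Ancestors of c027d4f: {02fe970, 6856af0, 7c6a1ae, 9394c9f, c027d4f, f021bef}.
Ancestors of 9c13cdf: {02fe970, 274bb55, 4dc3b27, 7c6a1ae, 87462f9, 9394c9f, 98e73e9, 9c13cdf, f021bef, f80e0bf}.
Common ancestors: {02fe970, 7c6a1ae, 9394c9f, f021bef}.
Among these, 02fe970 is not an ancestor of any other common ancestor — it is the merge base.

02fe970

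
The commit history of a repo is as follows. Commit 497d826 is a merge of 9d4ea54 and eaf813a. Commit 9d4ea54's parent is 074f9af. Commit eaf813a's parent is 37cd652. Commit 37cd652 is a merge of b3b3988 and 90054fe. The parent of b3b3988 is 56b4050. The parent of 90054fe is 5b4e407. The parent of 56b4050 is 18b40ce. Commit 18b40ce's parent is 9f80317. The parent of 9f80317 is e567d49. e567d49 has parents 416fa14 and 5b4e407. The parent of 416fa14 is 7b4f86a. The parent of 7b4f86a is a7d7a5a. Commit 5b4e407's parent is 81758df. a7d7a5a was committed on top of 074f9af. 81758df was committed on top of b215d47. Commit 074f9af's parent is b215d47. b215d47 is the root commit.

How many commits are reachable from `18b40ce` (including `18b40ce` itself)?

10

Walking parent pointers from 18b40ce: reachable set = {074f9af, 18b40ce, 416fa14, 5b4e407, 7b4f86a, 81758df, 9f80317, a7d7a5a, b215d47, e567d49}.
That is 10 commits.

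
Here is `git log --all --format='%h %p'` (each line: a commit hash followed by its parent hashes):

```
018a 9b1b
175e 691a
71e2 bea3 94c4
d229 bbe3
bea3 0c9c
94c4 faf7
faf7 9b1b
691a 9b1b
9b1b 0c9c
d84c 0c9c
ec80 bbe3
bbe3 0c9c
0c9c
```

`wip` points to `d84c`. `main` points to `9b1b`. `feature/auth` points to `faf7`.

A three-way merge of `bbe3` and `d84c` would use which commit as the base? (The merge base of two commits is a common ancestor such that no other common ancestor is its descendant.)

0c9c

Ancestors of bbe3: {0c9c, bbe3}.
Ancestors of d84c: {0c9c, d84c}.
Common ancestors: {0c9c}.
The only common ancestor is 0c9c, so it is the merge base.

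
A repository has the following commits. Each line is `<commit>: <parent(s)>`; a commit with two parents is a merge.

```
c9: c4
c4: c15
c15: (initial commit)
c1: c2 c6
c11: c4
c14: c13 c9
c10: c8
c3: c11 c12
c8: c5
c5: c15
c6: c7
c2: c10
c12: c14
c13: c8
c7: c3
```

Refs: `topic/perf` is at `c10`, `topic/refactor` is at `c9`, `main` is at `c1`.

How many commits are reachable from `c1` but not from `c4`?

13

Reachable from c1: {c1, c10, c11, c12, c13, c14, c15, c2, c3, c4, c5, c6, c7, c8, c9}.
Reachable from c4: {c15, c4}.
In c1's history but not c4's: {c1, c10, c11, c12, c13, c14, c2, c3, c5, c6, c7, c8, c9} — 13 commits.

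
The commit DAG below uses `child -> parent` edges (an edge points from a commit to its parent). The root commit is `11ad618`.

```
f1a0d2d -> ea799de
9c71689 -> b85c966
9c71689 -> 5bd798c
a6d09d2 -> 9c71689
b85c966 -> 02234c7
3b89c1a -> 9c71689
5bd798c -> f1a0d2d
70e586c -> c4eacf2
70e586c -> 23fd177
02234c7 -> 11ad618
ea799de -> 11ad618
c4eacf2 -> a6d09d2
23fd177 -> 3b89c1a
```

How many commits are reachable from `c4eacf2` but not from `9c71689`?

2

Reachable from c4eacf2: {02234c7, 11ad618, 5bd798c, 9c71689, a6d09d2, b85c966, c4eacf2, ea799de, f1a0d2d}.
Reachable from 9c71689: {02234c7, 11ad618, 5bd798c, 9c71689, b85c966, ea799de, f1a0d2d}.
In c4eacf2's history but not 9c71689's: {a6d09d2, c4eacf2} — 2 commits.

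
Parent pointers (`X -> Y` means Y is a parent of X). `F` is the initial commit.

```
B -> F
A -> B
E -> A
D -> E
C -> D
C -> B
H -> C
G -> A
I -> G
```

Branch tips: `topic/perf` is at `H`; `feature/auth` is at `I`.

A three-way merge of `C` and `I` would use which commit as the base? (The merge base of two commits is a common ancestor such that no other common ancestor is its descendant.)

A

Ancestors of C: {A, B, C, D, E, F}.
Ancestors of I: {A, B, F, G, I}.
Common ancestors: {A, B, F}.
Among these, A is not an ancestor of any other common ancestor — it is the merge base.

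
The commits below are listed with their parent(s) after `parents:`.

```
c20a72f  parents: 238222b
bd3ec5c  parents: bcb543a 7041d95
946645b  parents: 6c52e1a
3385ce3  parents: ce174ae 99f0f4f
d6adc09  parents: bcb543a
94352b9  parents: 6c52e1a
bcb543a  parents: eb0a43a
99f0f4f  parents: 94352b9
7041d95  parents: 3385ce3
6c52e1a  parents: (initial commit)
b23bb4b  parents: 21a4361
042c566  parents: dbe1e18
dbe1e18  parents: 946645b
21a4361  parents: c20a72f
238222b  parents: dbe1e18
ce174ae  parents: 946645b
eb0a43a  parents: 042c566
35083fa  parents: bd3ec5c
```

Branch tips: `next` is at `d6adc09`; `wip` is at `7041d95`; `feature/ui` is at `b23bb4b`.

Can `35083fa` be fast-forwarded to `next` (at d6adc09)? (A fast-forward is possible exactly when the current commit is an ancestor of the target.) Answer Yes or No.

A fast-forward from 35083fa to d6adc09 is possible iff 35083fa is an ancestor of d6adc09.
Ancestors of d6adc09: {042c566, 6c52e1a, 946645b, bcb543a, d6adc09, dbe1e18, eb0a43a}.
35083fa is not among them, so fast-forward is not possible.

No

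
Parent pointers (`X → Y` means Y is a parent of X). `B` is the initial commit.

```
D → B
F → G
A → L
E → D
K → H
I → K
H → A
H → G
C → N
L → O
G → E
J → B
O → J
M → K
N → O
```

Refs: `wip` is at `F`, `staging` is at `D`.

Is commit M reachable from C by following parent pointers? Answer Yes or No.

No

Ancestors of C: {B, C, J, N, O}.
M is not in that set, so it is not an ancestor of C.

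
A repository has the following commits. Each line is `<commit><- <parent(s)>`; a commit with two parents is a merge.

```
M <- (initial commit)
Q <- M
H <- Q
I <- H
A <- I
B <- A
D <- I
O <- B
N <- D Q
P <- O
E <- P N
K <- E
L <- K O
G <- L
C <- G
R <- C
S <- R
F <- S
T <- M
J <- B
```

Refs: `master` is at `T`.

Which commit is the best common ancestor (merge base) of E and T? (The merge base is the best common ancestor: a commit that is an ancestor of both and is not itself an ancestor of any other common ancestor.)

M

Ancestors of E: {A, B, D, E, H, I, M, N, O, P, Q}.
Ancestors of T: {M, T}.
Common ancestors: {M}.
The only common ancestor is M, so it is the merge base.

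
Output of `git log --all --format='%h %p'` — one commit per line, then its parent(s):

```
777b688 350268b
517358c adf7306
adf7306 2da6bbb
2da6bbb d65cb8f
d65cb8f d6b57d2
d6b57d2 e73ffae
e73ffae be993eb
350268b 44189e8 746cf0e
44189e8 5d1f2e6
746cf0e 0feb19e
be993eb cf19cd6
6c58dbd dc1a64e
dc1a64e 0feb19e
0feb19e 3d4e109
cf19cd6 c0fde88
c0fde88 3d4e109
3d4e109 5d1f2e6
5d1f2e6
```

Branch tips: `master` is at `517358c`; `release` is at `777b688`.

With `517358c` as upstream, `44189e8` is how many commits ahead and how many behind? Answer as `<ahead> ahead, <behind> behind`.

Reachable from 44189e8: {44189e8, 5d1f2e6}.
Reachable from 517358c: {2da6bbb, 3d4e109, 517358c, 5d1f2e6, adf7306, be993eb, c0fde88, cf19cd6, d65cb8f, d6b57d2, e73ffae}.
Only in 44189e8's history (ahead): {44189e8} — 1.
Only in 517358c's history (behind): {2da6bbb, 3d4e109, 517358c, adf7306, be993eb, c0fde88, cf19cd6, d65cb8f, d6b57d2, e73ffae} — 10.

1 ahead, 10 behind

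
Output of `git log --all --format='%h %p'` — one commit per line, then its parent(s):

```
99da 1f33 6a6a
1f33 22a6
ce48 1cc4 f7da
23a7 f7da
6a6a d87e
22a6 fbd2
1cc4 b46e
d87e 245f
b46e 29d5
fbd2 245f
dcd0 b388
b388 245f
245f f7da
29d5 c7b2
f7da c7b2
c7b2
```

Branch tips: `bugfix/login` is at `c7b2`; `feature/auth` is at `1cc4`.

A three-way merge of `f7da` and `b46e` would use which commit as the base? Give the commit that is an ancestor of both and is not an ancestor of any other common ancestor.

Ancestors of f7da: {c7b2, f7da}.
Ancestors of b46e: {29d5, b46e, c7b2}.
Common ancestors: {c7b2}.
The only common ancestor is c7b2, so it is the merge base.

c7b2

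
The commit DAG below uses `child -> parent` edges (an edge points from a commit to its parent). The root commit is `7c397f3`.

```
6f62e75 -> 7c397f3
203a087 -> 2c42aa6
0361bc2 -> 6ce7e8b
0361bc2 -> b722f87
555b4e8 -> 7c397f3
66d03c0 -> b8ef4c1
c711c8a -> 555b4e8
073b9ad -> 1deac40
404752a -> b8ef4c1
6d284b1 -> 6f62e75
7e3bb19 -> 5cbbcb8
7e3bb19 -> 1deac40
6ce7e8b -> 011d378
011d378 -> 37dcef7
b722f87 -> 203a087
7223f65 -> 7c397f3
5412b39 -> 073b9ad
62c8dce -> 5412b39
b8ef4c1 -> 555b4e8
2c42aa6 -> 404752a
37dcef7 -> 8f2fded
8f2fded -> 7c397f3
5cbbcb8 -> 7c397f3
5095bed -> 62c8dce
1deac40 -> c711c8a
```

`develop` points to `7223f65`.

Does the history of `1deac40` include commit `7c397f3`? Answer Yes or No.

Yes

Ancestors of 1deac40 (commits reachable by following parents): {1deac40, 555b4e8, 7c397f3, c711c8a}.
7c397f3 is in that set, so it is an ancestor of 1deac40.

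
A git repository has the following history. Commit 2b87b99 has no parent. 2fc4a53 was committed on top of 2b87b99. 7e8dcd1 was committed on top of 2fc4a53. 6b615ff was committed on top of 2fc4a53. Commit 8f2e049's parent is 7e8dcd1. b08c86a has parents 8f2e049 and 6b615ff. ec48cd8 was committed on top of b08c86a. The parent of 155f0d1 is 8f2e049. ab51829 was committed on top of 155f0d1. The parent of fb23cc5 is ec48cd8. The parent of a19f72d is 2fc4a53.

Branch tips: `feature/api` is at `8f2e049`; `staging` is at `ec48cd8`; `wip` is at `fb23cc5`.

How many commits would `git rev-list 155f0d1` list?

5

Walking parent pointers from 155f0d1: reachable set = {155f0d1, 2b87b99, 2fc4a53, 7e8dcd1, 8f2e049}.
That is 5 commits.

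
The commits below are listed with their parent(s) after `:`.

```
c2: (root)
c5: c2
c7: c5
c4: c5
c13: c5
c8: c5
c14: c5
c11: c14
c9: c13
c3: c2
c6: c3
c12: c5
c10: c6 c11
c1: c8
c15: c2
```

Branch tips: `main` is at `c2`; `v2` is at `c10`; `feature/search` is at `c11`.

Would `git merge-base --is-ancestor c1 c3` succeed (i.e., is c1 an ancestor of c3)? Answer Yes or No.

No

Ancestors of c3: {c2, c3}.
c1 is not in that set, so it is not an ancestor of c3.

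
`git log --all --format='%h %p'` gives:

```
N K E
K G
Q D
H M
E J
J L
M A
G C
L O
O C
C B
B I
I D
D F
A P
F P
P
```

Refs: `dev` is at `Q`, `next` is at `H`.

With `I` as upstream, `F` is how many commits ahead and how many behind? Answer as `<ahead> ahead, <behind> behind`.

0 ahead, 2 behind

Reachable from F: {F, P}.
Reachable from I: {D, F, I, P}.
Only in F's history (ahead): {} — 0.
Only in I's history (behind): {D, I} — 2.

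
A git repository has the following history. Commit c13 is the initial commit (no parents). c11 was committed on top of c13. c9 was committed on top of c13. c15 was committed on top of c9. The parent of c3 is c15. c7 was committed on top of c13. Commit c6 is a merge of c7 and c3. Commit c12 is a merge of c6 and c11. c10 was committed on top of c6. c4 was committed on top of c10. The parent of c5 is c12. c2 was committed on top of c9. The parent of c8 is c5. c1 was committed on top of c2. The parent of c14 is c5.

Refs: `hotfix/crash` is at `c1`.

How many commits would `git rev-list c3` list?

4

Walking parent pointers from c3: reachable set = {c13, c15, c3, c9}.
That is 4 commits.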